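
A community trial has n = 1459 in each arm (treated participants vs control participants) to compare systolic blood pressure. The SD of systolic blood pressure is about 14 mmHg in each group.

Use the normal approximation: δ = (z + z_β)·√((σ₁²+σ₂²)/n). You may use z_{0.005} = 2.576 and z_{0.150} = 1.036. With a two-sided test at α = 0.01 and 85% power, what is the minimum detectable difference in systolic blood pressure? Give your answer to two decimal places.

Minimum detectable difference ≈ 1.87 mmHg

δ = (z_{α/2} + z_β) · √((σ₁²+σ₂²)/n)
  = (2.576 + 1.036) · √(392/1459)
  = 3.612 · √0.26868
  = 3.612 · 0.5183
  = 1.8722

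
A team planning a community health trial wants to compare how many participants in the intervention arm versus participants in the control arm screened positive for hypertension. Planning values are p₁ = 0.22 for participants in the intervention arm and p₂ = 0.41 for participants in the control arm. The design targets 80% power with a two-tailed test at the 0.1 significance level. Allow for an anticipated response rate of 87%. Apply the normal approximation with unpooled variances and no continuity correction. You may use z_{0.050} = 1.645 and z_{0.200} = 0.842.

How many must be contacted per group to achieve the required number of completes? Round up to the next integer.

n = 82 per group

n = (z_{α/2} + z_β)² · [p₁(1−p₁) + p₂(1−p₂)] / (p₁ − p₂)²
  = (1.645 + 0.842)² · (0.22·0.78 + 0.41·0.59) / (-0.19)²
  = (2.487)² · (0.1716 + 0.2419) / 0.0361
  = 6.1852 · 0.4135 / 0.0361
  = 70.85
Adjust for 87% response: 70.85 / 0.87 = 81.43.
Round up → n = 82 per group.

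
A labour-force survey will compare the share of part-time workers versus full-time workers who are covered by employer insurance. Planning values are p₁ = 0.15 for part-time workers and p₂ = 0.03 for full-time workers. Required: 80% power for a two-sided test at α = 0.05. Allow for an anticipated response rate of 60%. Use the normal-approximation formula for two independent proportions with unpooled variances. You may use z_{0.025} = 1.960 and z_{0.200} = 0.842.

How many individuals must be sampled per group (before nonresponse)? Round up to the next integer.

n = (z_{α/2} + z_β)² · [p₁(1−p₁) + p₂(1−p₂)] / (p₁ − p₂)²
  = (1.960 + 0.842)² · (0.15·0.85 + 0.03·0.97) / (0.12)²
  = (2.802)² · (0.1275 + 0.0291) / 0.0144
  = 7.8512 · 0.1566 / 0.0144
  = 85.38
Adjust for 60% response: 85.38 / 0.60 = 142.30.
Round up → n = 143 per group.

n = 143 per group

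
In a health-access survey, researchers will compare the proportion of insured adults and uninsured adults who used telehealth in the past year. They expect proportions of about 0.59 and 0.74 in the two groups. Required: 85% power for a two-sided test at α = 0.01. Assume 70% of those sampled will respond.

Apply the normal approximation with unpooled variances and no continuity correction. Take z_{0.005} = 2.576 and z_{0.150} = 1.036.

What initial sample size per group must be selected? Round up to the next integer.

n = (z_{α/2} + z_β)² · [p₁(1−p₁) + p₂(1−p₂)] / (p₁ − p₂)²
  = (2.576 + 1.036)² · (0.59·0.41 + 0.74·0.26) / (-0.15)²
  = (3.612)² · (0.2419 + 0.1924) / 0.0225
  = 13.0465 · 0.4343 / 0.0225
  = 251.83
Adjust for 70% response: 251.83 / 0.70 = 359.75.
Round up → n = 360 per group.

n = 360 per group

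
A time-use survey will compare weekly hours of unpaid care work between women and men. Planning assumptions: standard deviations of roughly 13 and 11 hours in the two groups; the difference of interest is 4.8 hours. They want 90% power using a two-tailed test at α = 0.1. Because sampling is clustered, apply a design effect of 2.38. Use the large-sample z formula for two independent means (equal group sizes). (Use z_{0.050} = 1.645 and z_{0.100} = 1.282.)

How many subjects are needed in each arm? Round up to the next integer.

n = 257 per group

n = (z_{α/2} + z_β)² · (σ₁² + σ₂²) / δ²
  = (1.645 + 1.282)² · (13² + 11² = 290) / 4.8²
  = 8.5673 · 290 / 23.04
  = 107.84
Design effect: 2.38 × 107.84 = 256.65.
Round up → n = 257 per group.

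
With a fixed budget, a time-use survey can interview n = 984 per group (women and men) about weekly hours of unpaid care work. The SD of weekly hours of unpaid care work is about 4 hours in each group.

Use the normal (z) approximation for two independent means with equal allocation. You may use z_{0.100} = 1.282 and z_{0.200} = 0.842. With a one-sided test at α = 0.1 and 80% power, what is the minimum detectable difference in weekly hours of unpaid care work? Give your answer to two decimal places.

δ = (z_α + z_β) · √((σ₁²+σ₂²)/n)
  = (1.282 + 0.842) · √(32/984)
  = 2.124 · √0.03252
  = 2.124 · 0.1803
  = 0.3830

Minimum detectable difference ≈ 0.38 hours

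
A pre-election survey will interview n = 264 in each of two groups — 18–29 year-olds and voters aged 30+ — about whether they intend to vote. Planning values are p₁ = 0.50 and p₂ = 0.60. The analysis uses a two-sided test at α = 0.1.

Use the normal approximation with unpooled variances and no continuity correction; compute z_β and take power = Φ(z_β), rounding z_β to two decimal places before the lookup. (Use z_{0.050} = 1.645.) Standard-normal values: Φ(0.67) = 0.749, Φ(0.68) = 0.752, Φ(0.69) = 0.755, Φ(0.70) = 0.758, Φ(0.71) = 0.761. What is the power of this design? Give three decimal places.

Power ≈ 0.752

z_β = |p₁−p₂|·√(n/[p₁q₁+p₂q₂]) − z_{α/2}
    = 0.10 · √(264/0.4900) − 1.645
    = 0.10 · 23.2115 − 1.645
    = 2.3212 − 1.645 = 0.6762 → 0.68
Power = Φ(0.68) = 0.752.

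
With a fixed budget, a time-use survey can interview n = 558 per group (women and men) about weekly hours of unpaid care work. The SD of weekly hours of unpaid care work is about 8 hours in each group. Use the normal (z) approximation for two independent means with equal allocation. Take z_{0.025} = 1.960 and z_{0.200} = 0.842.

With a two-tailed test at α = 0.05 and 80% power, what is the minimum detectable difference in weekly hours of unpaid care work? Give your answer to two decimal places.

Minimum detectable difference ≈ 1.34 hours

δ = (z_{α/2} + z_β) · √((σ₁²+σ₂²)/n)
  = (1.960 + 0.842) · √(128/558)
  = 2.802 · √0.22939
  = 2.802 · 0.4789
  = 1.3420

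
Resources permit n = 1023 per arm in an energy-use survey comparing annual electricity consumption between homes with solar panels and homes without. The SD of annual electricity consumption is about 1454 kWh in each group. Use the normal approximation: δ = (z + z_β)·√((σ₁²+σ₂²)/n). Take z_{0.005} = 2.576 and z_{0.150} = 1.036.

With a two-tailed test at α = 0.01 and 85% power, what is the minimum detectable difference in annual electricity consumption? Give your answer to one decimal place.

Minimum detectable difference ≈ 232.2 kWh

δ = (z_{α/2} + z_β) · √((σ₁²+σ₂²)/n)
  = (2.576 + 1.036) · √(4228232/1023)
  = 3.612 · √4133.2
  = 3.612 · 64.2897
  = 232.2145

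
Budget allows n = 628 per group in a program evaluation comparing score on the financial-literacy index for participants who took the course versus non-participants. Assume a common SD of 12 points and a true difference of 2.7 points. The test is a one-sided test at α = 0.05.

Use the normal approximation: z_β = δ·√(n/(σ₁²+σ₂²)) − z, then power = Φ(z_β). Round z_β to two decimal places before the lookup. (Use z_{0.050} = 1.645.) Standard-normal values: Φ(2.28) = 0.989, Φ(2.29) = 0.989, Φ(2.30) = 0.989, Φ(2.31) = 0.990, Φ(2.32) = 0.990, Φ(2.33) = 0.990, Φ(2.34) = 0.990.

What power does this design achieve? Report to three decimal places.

Power ≈ 0.990

z_β = δ·√(n/(σ₁²+σ₂²)) − z_α
    = 2.7 · √(628/288) − 1.645
    = 2.7 · 1.47667 − 1.645
    = 3.9870 − 1.645 = 2.3420 → 2.34
Power = Φ(2.34) = 0.990.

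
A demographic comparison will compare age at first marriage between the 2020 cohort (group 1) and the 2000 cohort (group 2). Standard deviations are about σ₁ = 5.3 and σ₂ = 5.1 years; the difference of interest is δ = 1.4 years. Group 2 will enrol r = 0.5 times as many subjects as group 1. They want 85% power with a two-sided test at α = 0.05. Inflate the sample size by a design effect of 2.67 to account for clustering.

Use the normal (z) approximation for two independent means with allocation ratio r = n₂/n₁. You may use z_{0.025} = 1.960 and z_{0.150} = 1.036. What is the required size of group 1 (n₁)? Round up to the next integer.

n₁ = 980

n₁ = (z_{α/2} + z_β)² · (σ₁² + σ₂²/r) / δ²
   = (1.960 + 1.036)² · (5.3² + 5.1²/0.5) / 1.4²
   = 8.9760 · (28.09 + 52.02) / 1.96
   = 8.9760 · 80.11 / 1.96
   = 366.87
Design effect: 2.67 × 366.87 = 979.55.
Round up → n₁ = 980; n₂ = r·n₁ = 0.5 × 980 = 490.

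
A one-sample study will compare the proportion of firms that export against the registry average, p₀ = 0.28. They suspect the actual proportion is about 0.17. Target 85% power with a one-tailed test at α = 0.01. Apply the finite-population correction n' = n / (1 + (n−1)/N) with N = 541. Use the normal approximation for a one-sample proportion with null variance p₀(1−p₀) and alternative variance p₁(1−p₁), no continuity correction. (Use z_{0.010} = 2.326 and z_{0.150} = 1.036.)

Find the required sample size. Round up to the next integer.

n = 130

n = [z_α·√(p₀q₀) + z_β·√(p₁q₁)]² / (p₁ − p₀)²
  = [2.326·√(0.28·0.72) + 1.036·√(0.17·0.83)]² / (-0.11)²
  = [2.326·0.4490 + 1.036·0.3756]² / 0.0121
  = [1.4335]² / 0.0121
  = 169.83
Finite-population correction (N = 541): 169.83 / (1 + (169.83 − 1)/541) = 129.44.
Round up → n = 130.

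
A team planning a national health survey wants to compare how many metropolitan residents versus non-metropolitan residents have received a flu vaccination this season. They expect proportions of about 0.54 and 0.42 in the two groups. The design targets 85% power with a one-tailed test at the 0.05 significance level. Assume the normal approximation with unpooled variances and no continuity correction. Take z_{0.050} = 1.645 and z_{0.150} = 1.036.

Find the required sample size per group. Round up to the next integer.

n = (z_α + z_β)² · [p₁(1−p₁) + p₂(1−p₂)] / (p₁ − p₂)²
  = (1.645 + 1.036)² · (0.54·0.46 + 0.42·0.58) / (0.12)²
  = (2.681)² · (0.2484 + 0.2436) / 0.0144
  = 7.1878 · 0.4920 / 0.0144
  = 245.58
Round up → n = 246 per group.

n = 246 per group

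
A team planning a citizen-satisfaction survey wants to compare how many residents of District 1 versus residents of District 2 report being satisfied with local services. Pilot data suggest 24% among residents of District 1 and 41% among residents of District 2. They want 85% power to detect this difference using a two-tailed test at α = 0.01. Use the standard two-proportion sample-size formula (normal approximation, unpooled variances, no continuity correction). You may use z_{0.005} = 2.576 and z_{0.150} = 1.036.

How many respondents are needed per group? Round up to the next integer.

n = 192 per group

n = (z_{α/2} + z_β)² · [p₁(1−p₁) + p₂(1−p₂)] / (p₁ − p₂)²
  = (2.576 + 1.036)² · (0.24·0.76 + 0.41·0.59) / (-0.17)²
  = (3.612)² · (0.1824 + 0.2419) / 0.0289
  = 13.0465 · 0.4243 / 0.0289
  = 191.54
Round up → n = 192 per group.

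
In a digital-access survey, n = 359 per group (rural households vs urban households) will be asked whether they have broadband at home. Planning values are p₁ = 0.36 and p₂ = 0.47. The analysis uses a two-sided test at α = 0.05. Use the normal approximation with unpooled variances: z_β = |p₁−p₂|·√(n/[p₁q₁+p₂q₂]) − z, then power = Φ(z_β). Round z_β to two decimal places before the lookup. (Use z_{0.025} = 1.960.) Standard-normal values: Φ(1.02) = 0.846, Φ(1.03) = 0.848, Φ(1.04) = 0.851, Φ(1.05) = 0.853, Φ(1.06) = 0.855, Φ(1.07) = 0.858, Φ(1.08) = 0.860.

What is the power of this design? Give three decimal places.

z_β = |p₁−p₂|·√(n/[p₁q₁+p₂q₂]) − z_{α/2}
    = 0.11 · √(359/0.4795) − 1.960
    = 0.11 · 27.3623 − 1.960
    = 3.0099 − 1.960 = 1.0499 → 1.05
Power = Φ(1.05) = 0.853.

Power ≈ 0.853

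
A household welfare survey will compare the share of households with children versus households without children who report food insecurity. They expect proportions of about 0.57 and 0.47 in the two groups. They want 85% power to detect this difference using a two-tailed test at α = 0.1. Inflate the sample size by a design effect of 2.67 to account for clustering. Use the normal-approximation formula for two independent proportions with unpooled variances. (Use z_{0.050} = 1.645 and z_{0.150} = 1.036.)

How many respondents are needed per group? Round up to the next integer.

n = (z_{α/2} + z_β)² · [p₁(1−p₁) + p₂(1−p₂)] / (p₁ − p₂)²
  = (1.645 + 1.036)² · (0.57·0.43 + 0.47·0.53) / (0.10)²
  = (2.681)² · (0.2451 + 0.2491) / 0.0100
  = 7.1878 · 0.4942 / 0.0100
  = 355.22
Design effect: 2.67 × 355.22 = 948.44.
Round up → n = 949 per group.

n = 949 per group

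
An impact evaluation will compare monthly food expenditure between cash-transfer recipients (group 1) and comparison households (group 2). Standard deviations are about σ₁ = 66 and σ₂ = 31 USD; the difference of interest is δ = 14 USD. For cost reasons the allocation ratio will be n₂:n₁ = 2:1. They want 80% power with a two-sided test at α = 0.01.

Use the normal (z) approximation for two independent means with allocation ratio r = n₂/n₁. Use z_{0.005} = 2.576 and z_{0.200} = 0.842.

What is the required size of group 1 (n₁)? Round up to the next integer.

n₁ = 289

n₁ = (z_{α/2} + z_β)² · (σ₁² + σ₂²/r) / δ²
   = (2.576 + 0.842)² · (66² + 31²/2) / 14²
   = 11.6827 · (4356 + 480.5) / 196
   = 11.6827 · 4836.5 / 196
   = 288.28
Round up → n₁ = 289; n₂ = r·n₁ = 2 × 289 = 578.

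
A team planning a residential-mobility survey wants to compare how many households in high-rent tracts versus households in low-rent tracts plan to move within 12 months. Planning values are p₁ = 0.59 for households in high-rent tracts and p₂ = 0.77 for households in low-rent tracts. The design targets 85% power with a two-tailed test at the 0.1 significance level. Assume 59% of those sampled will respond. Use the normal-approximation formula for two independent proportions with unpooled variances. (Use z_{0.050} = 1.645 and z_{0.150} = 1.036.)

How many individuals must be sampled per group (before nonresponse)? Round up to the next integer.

n = 158 per group

n = (z_{α/2} + z_β)² · [p₁(1−p₁) + p₂(1−p₂)] / (p₁ − p₂)²
  = (1.645 + 1.036)² · (0.59·0.41 + 0.77·0.23) / (-0.18)²
  = (2.681)² · (0.2419 + 0.1771) / 0.0324
  = 7.1878 · 0.4190 / 0.0324
  = 92.95
Adjust for 59% response: 92.95 / 0.59 = 157.55.
Round up → n = 158 per group.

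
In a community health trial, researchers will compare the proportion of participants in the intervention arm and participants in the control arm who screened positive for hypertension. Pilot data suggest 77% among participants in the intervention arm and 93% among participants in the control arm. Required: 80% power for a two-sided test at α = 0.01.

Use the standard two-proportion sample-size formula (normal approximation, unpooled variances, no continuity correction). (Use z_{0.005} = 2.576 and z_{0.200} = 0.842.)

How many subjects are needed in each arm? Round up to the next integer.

n = (z_{α/2} + z_β)² · [p₁(1−p₁) + p₂(1−p₂)] / (p₁ − p₂)²
  = (2.576 + 0.842)² · (0.77·0.23 + 0.93·0.07) / (-0.16)²
  = (3.418)² · (0.1771 + 0.0651) / 0.0256
  = 11.6827 · 0.2422 / 0.0256
  = 110.53
Round up → n = 111 per group.

n = 111 per group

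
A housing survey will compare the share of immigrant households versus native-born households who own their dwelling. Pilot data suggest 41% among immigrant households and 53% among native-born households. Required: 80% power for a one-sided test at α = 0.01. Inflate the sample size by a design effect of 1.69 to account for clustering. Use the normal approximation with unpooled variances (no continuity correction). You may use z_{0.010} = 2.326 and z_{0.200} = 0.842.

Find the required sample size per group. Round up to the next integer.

n = (z_α + z_β)² · [p₁(1−p₁) + p₂(1−p₂)] / (p₁ − p₂)²
  = (2.326 + 0.842)² · (0.41·0.59 + 0.53·0.47) / (-0.12)²
  = (3.168)² · (0.2419 + 0.2491) / 0.0144
  = 10.0362 · 0.4910 / 0.0144
  = 342.21
Design effect: 1.69 × 342.21 = 578.33.
Round up → n = 579 per group.

n = 579 per group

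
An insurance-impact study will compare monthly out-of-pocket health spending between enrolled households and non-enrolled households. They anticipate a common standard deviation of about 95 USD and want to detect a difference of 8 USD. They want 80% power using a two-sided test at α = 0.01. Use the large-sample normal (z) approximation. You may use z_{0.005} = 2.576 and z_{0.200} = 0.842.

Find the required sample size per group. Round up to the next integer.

n = 3295 per group

n = (z_{α/2} + z_β)² · (σ₁² + σ₂²) / δ²
  = (2.576 + 0.842)² · (2·95² = 18050) / 8²
  = 11.6827 · 18050 / 64
  = 3294.89
Round up → n = 3295 per group.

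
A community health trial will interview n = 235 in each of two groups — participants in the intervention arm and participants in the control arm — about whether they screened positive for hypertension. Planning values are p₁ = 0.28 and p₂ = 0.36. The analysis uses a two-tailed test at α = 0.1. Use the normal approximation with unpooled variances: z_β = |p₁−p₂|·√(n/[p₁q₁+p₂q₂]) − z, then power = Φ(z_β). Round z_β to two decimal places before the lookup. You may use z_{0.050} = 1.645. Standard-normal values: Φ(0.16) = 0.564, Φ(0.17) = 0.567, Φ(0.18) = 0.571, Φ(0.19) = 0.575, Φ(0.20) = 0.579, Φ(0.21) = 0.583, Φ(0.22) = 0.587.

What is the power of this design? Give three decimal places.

Power ≈ 0.587

z_β = |p₁−p₂|·√(n/[p₁q₁+p₂q₂]) − z_{α/2}
    = 0.08 · √(235/0.4320) − 1.645
    = 0.08 · 23.3234 − 1.645
    = 1.8659 − 1.645 = 0.2209 → 0.22
Power = Φ(0.22) = 0.587.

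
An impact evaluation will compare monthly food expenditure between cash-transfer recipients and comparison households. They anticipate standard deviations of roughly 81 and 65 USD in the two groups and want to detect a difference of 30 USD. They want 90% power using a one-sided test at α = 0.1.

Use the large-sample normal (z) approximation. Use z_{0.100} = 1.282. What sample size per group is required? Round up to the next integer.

n = 79 per group

n = (z_α + z_β)² · (σ₁² + σ₂²) / δ²
  = (1.282 + 1.282)² · (81² + 65² = 10786) / 30²
  = 6.5741 · 10786 / 900
  = 78.79
Round up → n = 79 per group.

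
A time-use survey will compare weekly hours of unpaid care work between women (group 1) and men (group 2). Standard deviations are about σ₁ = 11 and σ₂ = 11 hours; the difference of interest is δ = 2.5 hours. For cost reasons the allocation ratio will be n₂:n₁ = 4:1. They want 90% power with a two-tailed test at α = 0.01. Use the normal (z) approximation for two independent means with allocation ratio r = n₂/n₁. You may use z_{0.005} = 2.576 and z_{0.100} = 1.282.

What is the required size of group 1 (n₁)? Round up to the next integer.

n₁ = (z_{α/2} + z_β)² · (σ₁² + σ₂²/r) / δ²
   = (2.576 + 1.282)² · (11² + 11²/4) / 2.5²
   = 14.8842 · (121 + 30.25) / 6.25
   = 14.8842 · 151.25 / 6.25
   = 360.20
Round up → n₁ = 361; n₂ = r·n₁ = 4 × 361 = 1444.

n₁ = 361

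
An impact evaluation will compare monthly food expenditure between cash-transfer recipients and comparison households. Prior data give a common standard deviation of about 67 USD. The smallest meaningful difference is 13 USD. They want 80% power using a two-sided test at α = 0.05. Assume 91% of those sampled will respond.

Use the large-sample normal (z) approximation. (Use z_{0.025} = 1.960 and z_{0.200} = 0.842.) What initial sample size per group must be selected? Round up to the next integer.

n = 459 per group

n = (z_{α/2} + z_β)² · (σ₁² + σ₂²) / δ²
  = (1.960 + 0.842)² · (2·67² = 8978) / 13²
  = 7.8512 · 8978 / 169
  = 417.09
Adjust for 91% response: 417.09 / 0.91 = 458.34.
Round up → n = 459 per group.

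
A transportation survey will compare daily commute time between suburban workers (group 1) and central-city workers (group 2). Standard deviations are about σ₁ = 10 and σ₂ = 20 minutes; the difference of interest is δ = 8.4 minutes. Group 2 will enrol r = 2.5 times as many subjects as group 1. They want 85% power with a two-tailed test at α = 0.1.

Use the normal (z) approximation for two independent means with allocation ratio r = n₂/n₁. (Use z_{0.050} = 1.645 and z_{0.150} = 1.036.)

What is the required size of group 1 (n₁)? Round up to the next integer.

n₁ = 27

n₁ = (z_{α/2} + z_β)² · (σ₁² + σ₂²/r) / δ²
   = (1.645 + 1.036)² · (10² + 20²/2.5) / 8.4²
   = 7.1878 · (100 + 160) / 70.56
   = 7.1878 · 260 / 70.56
   = 26.49
Round up → n₁ = 27; n₂ = r·n₁ = 2.5 × 27 = 68.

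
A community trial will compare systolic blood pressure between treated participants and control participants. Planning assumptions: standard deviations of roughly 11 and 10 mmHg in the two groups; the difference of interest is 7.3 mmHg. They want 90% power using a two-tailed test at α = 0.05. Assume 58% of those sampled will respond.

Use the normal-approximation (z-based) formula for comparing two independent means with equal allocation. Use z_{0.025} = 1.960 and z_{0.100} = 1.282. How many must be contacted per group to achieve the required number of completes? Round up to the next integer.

n = 76 per group

n = (z_{α/2} + z_β)² · (σ₁² + σ₂²) / δ²
  = (1.960 + 1.282)² · (11² + 10² = 221) / 7.3²
  = 10.5106 · 221 / 53.29
  = 43.59
Adjust for 58% response: 43.59 / 0.58 = 75.15.
Round up → n = 76 per group.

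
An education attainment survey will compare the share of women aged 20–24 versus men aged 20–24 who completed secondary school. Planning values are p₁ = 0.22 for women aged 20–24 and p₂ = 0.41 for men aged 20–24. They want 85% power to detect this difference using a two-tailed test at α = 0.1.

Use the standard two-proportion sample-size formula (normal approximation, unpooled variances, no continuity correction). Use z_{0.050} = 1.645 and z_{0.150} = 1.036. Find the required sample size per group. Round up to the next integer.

n = (z_{α/2} + z_β)² · [p₁(1−p₁) + p₂(1−p₂)] / (p₁ − p₂)²
  = (1.645 + 1.036)² · (0.22·0.78 + 0.41·0.59) / (-0.19)²
  = (2.681)² · (0.1716 + 0.2419) / 0.0361
  = 7.1878 · 0.4135 / 0.0361
  = 82.33
Round up → n = 83 per group.

n = 83 per group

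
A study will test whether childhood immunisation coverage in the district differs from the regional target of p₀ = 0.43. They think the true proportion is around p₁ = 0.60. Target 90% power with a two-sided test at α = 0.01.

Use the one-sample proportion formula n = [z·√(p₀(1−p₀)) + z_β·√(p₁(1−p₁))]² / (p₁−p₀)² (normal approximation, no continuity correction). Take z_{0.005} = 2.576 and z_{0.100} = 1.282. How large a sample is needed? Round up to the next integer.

n = 126

n = [z_{α/2}·√(p₀q₀) + z_β·√(p₁q₁)]² / (p₁ − p₀)²
  = [2.576·√(0.43·0.57) + 1.282·√(0.60·0.40)]² / (0.17)²
  = [2.576·0.4951 + 1.282·0.4899]² / 0.0289
  = [1.9034]² / 0.0289
  = 125.36
Round up → n = 126.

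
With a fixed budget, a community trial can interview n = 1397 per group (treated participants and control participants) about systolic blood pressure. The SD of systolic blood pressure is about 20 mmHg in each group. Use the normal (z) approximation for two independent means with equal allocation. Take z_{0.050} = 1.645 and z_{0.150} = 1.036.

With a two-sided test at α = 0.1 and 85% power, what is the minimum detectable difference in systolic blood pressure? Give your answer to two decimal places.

δ = (z_{α/2} + z_β) · √((σ₁²+σ₂²)/n)
  = (1.645 + 1.036) · √(800/1397)
  = 2.681 · √0.57266
  = 2.681 · 0.7567
  = 2.0288

Minimum detectable difference ≈ 2.03 mmHg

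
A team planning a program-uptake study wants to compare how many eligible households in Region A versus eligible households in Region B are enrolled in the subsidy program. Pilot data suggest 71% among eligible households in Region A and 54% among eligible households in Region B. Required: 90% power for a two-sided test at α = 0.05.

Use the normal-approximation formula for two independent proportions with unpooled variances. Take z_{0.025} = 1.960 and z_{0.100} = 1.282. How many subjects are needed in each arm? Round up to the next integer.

n = 166 per group

n = (z_{α/2} + z_β)² · [p₁(1−p₁) + p₂(1−p₂)] / (p₁ − p₂)²
  = (1.960 + 1.282)² · (0.71·0.29 + 0.54·0.46) / (0.17)²
  = (3.242)² · (0.2059 + 0.2484) / 0.0289
  = 10.5106 · 0.4543 / 0.0289
  = 165.22
Round up → n = 166 per group.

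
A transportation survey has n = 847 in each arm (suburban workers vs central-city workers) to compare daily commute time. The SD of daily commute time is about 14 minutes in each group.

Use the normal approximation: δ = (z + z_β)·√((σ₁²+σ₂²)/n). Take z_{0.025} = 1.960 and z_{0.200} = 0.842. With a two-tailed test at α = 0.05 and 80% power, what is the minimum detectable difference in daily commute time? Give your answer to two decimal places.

δ = (z_{α/2} + z_β) · √((σ₁²+σ₂²)/n)
  = (1.960 + 0.842) · √(392/847)
  = 2.802 · √0.46281
  = 2.802 · 0.6803
  = 1.9062

Minimum detectable difference ≈ 1.91 minutes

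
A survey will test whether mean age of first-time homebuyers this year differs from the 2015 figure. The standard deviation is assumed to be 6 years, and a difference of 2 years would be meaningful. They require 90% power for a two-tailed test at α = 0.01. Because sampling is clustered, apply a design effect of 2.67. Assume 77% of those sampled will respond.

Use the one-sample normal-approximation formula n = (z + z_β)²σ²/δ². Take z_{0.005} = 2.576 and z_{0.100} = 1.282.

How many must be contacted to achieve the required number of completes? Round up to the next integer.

n = (z_{α/2} + z_β)² · σ² / δ²
  = (2.576 + 1.282)² · 6² / 2²
  = 14.8842 · 36 / 4
  = 133.96
Design effect: 2.67 × 133.96 = 357.67.
Adjust for 77% response: 357.67 / 0.77 = 464.50.
Round up → n = 465.

n = 465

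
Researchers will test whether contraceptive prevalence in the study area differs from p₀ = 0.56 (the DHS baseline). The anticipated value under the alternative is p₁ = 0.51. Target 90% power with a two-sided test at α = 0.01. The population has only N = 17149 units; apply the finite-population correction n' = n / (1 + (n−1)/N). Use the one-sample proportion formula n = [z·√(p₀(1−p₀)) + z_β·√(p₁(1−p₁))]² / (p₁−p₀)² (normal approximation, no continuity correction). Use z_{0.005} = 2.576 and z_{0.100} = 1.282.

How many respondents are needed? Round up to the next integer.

n = [z_{α/2}·√(p₀q₀) + z_β·√(p₁q₁)]² / (p₁ − p₀)²
  = [2.576·√(0.56·0.44) + 1.282·√(0.51·0.49)]² / (-0.05)²
  = [2.576·0.4964 + 1.282·0.4999]² / 0.0025
  = [1.9196]² / 0.0025
  = 1473.89
Finite-population correction (N = 17149): 1473.89 / (1 + (1473.89 − 1)/17149) = 1357.31.
Round up → n = 1358.

n = 1358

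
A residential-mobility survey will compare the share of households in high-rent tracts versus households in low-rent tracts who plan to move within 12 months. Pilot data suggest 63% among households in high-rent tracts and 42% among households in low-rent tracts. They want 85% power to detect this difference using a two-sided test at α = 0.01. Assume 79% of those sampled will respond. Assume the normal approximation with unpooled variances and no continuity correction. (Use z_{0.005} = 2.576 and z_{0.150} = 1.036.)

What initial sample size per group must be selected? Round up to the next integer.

n = (z_{α/2} + z_β)² · [p₁(1−p₁) + p₂(1−p₂)] / (p₁ − p₂)²
  = (2.576 + 1.036)² · (0.63·0.37 + 0.42·0.58) / (0.21)²
  = (3.612)² · (0.2331 + 0.2436) / 0.0441
  = 13.0465 · 0.4767 / 0.0441
  = 141.03
Adjust for 79% response: 141.03 / 0.79 = 178.52.
Round up → n = 179 per group.

n = 179 per group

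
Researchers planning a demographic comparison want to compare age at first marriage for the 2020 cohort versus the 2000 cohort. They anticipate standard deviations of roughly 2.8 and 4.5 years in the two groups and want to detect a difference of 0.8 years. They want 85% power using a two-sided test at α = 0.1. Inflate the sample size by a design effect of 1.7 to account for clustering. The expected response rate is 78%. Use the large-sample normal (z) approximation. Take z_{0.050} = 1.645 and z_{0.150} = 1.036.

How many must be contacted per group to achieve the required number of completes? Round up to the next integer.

n = (z_{α/2} + z_β)² · (σ₁² + σ₂²) / δ²
  = (1.645 + 1.036)² · (2.8² + 4.5² = 28.09) / 0.8²
  = 7.1878 · 28.09 / 0.64
  = 315.48
Design effect: 1.7 × 315.48 = 536.31.
Adjust for 78% response: 536.31 / 0.78 = 687.57.
Round up → n = 688 per group.

n = 688 per group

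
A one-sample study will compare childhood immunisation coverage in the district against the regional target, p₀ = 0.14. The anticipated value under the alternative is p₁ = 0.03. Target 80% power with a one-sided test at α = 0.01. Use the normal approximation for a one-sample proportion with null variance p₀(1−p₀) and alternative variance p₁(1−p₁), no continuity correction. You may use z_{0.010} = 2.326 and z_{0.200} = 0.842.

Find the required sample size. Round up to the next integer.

n = 75

n = [z_α·√(p₀q₀) + z_β·√(p₁q₁)]² / (p₁ − p₀)²
  = [2.326·√(0.14·0.86) + 0.842·√(0.03·0.97)]² / (-0.11)²
  = [2.326·0.3470 + 0.842·0.1706]² / 0.0121
  = [0.9507]² / 0.0121
  = 74.70
Round up → n = 75.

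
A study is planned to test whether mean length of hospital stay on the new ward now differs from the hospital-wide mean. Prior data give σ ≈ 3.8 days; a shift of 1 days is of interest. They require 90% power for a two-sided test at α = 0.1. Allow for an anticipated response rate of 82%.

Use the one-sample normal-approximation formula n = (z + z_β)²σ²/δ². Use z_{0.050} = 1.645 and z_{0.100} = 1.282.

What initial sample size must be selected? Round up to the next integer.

n = 151

n = (z_{α/2} + z_β)² · σ² / δ²
  = (1.645 + 1.282)² · 3.8² / 1²
  = 8.5673 · 14.44 / 1
  = 123.71
Adjust for 82% response: 123.71 / 0.82 = 150.87.
Round up → n = 151.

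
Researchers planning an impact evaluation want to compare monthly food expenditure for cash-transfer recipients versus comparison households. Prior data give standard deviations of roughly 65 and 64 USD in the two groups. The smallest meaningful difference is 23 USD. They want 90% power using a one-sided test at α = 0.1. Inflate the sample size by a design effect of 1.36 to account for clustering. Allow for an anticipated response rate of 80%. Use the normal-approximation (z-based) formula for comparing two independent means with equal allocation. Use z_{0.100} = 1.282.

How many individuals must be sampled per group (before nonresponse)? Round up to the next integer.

n = 176 per group

n = (z_α + z_β)² · (σ₁² + σ₂²) / δ²
  = (1.282 + 1.282)² · (65² + 64² = 8321) / 23²
  = 6.5741 · 8321 / 529
  = 103.41
Design effect: 1.36 × 103.41 = 140.64.
Adjust for 80% response: 140.64 / 0.80 = 175.79.
Round up → n = 176 per group.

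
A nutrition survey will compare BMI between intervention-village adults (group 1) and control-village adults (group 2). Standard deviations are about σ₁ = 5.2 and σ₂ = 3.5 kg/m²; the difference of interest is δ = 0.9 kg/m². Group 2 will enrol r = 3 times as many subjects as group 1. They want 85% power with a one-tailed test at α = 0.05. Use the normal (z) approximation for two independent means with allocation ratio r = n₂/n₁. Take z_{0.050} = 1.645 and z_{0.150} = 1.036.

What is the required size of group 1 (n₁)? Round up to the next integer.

n₁ = 277

n₁ = (z_α + z_β)² · (σ₁² + σ₂²/r) / δ²
   = (1.645 + 1.036)² · (5.2² + 3.5²/3) / 0.9²
   = 7.1878 · (27.04 + 4.0833) / 0.81
   = 7.1878 · 31.1233 / 0.81
   = 276.18
Round up → n₁ = 277; n₂ = r·n₁ = 3 × 277 = 831.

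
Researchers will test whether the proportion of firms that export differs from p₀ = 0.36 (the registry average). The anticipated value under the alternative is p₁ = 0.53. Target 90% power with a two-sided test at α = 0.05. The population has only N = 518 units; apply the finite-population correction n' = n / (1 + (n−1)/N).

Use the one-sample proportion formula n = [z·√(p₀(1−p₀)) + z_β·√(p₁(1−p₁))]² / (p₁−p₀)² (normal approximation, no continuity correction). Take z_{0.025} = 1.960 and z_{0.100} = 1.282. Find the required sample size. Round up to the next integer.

n = 75

n = [z_{α/2}·√(p₀q₀) + z_β·√(p₁q₁)]² / (p₁ − p₀)²
  = [1.960·√(0.36·0.64) + 1.282·√(0.53·0.47)]² / (0.17)²
  = [1.960·0.4800 + 1.282·0.4991]² / 0.0289
  = [1.5806]² / 0.0289
  = 86.45
Finite-population correction (N = 518): 86.45 / (1 + (86.45 − 1)/518) = 74.21.
Round up → n = 75.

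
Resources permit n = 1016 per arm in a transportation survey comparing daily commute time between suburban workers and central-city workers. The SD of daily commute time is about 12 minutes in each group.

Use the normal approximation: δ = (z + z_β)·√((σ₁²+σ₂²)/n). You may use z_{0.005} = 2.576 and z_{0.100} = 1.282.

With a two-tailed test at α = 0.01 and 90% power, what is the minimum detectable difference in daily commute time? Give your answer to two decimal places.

Minimum detectable difference ≈ 2.05 minutes

δ = (z_{α/2} + z_β) · √((σ₁²+σ₂²)/n)
  = (2.576 + 1.282) · √(288/1016)
  = 3.858 · √0.28346
  = 3.858 · 0.5324
  = 2.0541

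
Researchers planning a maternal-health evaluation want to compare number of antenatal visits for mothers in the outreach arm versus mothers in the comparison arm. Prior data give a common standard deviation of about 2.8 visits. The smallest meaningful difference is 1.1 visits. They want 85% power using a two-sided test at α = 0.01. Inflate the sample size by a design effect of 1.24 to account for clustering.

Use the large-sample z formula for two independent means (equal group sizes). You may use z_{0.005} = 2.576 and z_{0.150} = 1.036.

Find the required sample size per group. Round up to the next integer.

n = (z_{α/2} + z_β)² · (σ₁² + σ₂²) / δ²
  = (2.576 + 1.036)² · (2·2.8² = 15.68) / 1.1²
  = 13.0465 · 15.68 / 1.21
  = 169.07
Design effect: 1.24 × 169.07 = 209.64.
Round up → n = 210 per group.

n = 210 per group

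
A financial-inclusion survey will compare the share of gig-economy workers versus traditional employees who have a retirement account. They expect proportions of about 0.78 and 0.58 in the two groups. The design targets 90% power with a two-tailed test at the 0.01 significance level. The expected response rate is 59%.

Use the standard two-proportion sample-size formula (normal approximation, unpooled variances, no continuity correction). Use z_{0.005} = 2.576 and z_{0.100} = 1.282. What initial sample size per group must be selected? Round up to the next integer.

n = (z_{α/2} + z_β)² · [p₁(1−p₁) + p₂(1−p₂)] / (p₁ − p₂)²
  = (2.576 + 1.282)² · (0.78·0.22 + 0.58·0.42) / (0.20)²
  = (3.858)² · (0.1716 + 0.2436) / 0.0400
  = 14.8842 · 0.4152 / 0.0400
  = 154.50
Adjust for 59% response: 154.50 / 0.59 = 261.86.
Round up → n = 262 per group.

n = 262 per group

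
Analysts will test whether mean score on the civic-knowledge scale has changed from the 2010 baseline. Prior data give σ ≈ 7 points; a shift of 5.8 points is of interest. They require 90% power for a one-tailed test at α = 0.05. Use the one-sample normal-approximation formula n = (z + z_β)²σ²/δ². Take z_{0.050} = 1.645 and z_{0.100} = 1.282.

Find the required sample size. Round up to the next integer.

n = 13

n = (z_α + z_β)² · σ² / δ²
  = (1.645 + 1.282)² · 7² / 5.8²
  = 8.5673 · 49 / 33.64
  = 12.48
Round up → n = 13.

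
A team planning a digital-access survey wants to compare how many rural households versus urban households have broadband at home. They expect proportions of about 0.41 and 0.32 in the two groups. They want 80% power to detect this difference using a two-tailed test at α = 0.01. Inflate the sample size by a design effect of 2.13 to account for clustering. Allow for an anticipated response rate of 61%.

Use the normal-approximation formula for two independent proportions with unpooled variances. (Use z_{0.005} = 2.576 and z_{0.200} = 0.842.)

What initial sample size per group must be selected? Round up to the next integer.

n = (z_{α/2} + z_β)² · [p₁(1−p₁) + p₂(1−p₂)] / (p₁ − p₂)²
  = (2.576 + 0.842)² · (0.41·0.59 + 0.32·0.68) / (0.09)²
  = (3.418)² · (0.2419 + 0.2176) / 0.0081
  = 11.6827 · 0.4595 / 0.0081
  = 662.74
Design effect: 2.13 × 662.74 = 1411.64.
Adjust for 61% response: 1411.64 / 0.61 = 2314.17.
Round up → n = 2315 per group.

n = 2315 per group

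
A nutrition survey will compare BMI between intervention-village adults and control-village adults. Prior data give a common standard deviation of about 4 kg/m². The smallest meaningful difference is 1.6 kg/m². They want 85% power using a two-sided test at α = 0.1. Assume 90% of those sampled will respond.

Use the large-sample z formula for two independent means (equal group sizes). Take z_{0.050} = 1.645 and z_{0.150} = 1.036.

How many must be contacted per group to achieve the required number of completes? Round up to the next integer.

n = 100 per group

n = (z_{α/2} + z_β)² · (σ₁² + σ₂²) / δ²
  = (1.645 + 1.036)² · (2·4² = 32) / 1.6²
  = 7.1878 · 32 / 2.56
  = 89.85
Adjust for 90% response: 89.85 / 0.90 = 99.83.
Round up → n = 100 per group.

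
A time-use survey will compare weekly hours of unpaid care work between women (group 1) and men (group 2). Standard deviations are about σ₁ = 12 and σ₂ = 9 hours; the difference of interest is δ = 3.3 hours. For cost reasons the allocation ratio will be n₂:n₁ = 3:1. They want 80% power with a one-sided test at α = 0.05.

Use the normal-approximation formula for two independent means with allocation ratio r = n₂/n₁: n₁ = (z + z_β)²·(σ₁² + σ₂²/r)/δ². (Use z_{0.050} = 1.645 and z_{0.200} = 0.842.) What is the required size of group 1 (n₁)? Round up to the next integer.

n₁ = (z_α + z_β)² · (σ₁² + σ₂²/r) / δ²
   = (1.645 + 0.842)² · (12² + 9²/3) / 3.3²
   = 6.1852 · (144 + 27) / 10.89
   = 6.1852 · 171 / 10.89
   = 97.12
Round up → n₁ = 98; n₂ = r·n₁ = 3 × 98 = 294.

n₁ = 98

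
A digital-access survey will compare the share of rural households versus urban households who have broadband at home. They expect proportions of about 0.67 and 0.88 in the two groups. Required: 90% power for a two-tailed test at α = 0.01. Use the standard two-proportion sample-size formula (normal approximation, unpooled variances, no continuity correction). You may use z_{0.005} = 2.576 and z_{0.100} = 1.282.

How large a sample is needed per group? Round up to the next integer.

n = (z_{α/2} + z_β)² · [p₁(1−p₁) + p₂(1−p₂)] / (p₁ − p₂)²
  = (2.576 + 1.282)² · (0.67·0.33 + 0.88·0.12) / (-0.21)²
  = (3.858)² · (0.2211 + 0.1056) / 0.0441
  = 14.8842 · 0.3267 / 0.0441
  = 110.26
Round up → n = 111 per group.

n = 111 per group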